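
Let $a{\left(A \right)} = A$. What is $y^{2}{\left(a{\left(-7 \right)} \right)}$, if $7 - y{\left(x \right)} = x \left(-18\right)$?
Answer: $14161$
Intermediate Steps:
$y{\left(x \right)} = 7 + 18 x$ ($y{\left(x \right)} = 7 - x \left(-18\right) = 7 - - 18 x = 7 + 18 x$)
$y^{2}{\left(a{\left(-7 \right)} \right)} = \left(7 + 18 \left(-7\right)\right)^{2} = \left(7 - 126\right)^{2} = \left(-119\right)^{2} = 14161$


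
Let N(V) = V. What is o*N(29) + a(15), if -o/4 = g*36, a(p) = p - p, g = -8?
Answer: 33408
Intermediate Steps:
a(p) = 0
o = 1152 (o = -(-32)*36 = -4*(-288) = 1152)
o*N(29) + a(15) = 1152*29 + 0 = 33408 + 0 = 33408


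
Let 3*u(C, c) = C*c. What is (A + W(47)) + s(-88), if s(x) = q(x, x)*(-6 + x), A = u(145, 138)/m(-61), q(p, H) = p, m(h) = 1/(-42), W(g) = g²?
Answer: -269659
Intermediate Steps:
m(h) = -1/42
u(C, c) = C*c/3 (u(C, c) = (C*c)/3 = C*c/3)
A = -280140 (A = ((⅓)*145*138)/(-1/42) = 6670*(-42) = -280140)
s(x) = x*(-6 + x)
(A + W(47)) + s(-88) = (-280140 + 47²) - 88*(-6 - 88) = (-280140 + 2209) - 88*(-94) = -277931 + 8272 = -269659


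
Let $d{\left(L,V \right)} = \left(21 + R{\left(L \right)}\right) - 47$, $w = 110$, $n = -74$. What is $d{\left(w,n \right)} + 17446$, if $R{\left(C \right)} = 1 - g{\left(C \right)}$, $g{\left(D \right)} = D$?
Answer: $17311$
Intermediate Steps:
$R{\left(C \right)} = 1 - C$
$d{\left(L,V \right)} = -25 - L$ ($d{\left(L,V \right)} = \left(21 - \left(-1 + L\right)\right) - 47 = \left(22 - L\right) - 47 = -25 - L$)
$d{\left(w,n \right)} + 17446 = \left(-25 - 110\right) + 17446 = -135 + 17446 = 17311$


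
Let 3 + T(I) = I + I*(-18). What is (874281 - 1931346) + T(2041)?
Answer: -1091765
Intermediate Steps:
T(I) = -3 - 17*I (T(I) = -3 + (I + I*(-18)) = -3 + (I - 18*I) = -3 - 17*I)
(874281 - 1931346) + T(2041) = (874281 - 1931346) + (-3 - 17*2041) = -1057065 + (-3 - 34697) = -1057065 - 34700 = -1091765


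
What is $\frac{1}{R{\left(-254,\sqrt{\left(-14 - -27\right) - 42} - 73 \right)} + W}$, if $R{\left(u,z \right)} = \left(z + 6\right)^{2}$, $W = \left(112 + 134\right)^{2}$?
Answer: $\frac{i}{2 \left(67 \sqrt{29} + 32488 i\right)} \approx 1.5388 \cdot 10^{-5} + 1.709 \cdot 10^{-7} i$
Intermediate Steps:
$W = 60516$ ($W = 246^{2} = 60516$)
$R{\left(u,z \right)} = \left(6 + z\right)^{2}$
$\frac{1}{R{\left(-254,\sqrt{\left(-14 - -27\right) - 42} - 73 \right)} + W} = \frac{1}{\left(6 - \left(73 - \sqrt{\left(-14 - -27\right) - 42}\right)\right)^{2} + 60516} = \frac{1}{\left(6 - \left(73 - \sqrt{\left(-14 + 27\right) - 42}\right)\right)^{2} + 60516} = \frac{1}{\left(6 - \left(73 - \sqrt{13 - 42}\right)\right)^{2} + 60516} = \frac{1}{\left(6 - \left(73 - \sqrt{-29}\right)\right)^{2} + 60516} = \frac{1}{\left(6 - \left(73 - i \sqrt{29}\right)\right)^{2} + 60516} = \frac{1}{\left(-67 + i \sqrt{29}\right)^{2} + 60516} = \frac{1}{60516 + \left(-67 + i \sqrt{29}\right)^{2}}$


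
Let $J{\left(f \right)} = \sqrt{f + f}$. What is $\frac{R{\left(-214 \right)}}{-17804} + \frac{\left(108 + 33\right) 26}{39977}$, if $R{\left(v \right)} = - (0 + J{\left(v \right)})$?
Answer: $\frac{3666}{39977} + \frac{i \sqrt{107}}{8902} \approx 0.091703 + 0.001162 i$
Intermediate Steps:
$J{\left(f \right)} = \sqrt{2} \sqrt{f}$ ($J{\left(f \right)} = \sqrt{2 f} = \sqrt{2} \sqrt{f}$)
$R{\left(v \right)} = - \sqrt{2} \sqrt{v}$ ($R{\left(v \right)} = - (0 + \sqrt{2} \sqrt{v}) = - \sqrt{2} \sqrt{v}$)
$\frac{R{\left(-214 \right)}}{-17804} + \frac{\left(108 + 33\right) 26}{39977} = \frac{\left(-1\right) \sqrt{2} \sqrt{-214}}{-17804} + \frac{\left(108 + 33\right) 26}{39977} = - \sqrt{2} i \sqrt{214} \left(- \frac{1}{17804}\right) + 141 \cdot 26 \cdot \frac{1}{39977} = - 2 i \sqrt{107} \left(- \frac{1}{17804}\right) + 3666 \cdot \frac{1}{39977} = \frac{i \sqrt{107}}{8902} + \frac{3666}{39977} = \frac{3666}{39977} + \frac{i \sqrt{107}}{8902}$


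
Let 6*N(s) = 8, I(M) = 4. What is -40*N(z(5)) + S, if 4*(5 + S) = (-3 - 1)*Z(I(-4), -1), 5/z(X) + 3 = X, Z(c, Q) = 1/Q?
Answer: -172/3 ≈ -57.333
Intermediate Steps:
z(X) = 5/(-3 + X)
N(s) = 4/3 (N(s) = (⅙)*8 = 4/3)
S = -4 (S = -5 + ((-3 - 1)/(-1))/4 = -5 + (-4*(-1))/4 = -5 + (¼)*4 = -5 + 1 = -4)
-40*N(z(5)) + S = -40*4/3 - 4 = -160/3 - 4 = -172/3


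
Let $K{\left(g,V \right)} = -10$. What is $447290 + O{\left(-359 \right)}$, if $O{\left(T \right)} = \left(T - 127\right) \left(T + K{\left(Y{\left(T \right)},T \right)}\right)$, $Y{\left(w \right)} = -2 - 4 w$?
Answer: $626624$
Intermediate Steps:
$O{\left(T \right)} = \left(-127 + T\right) \left(-10 + T\right)$ ($O{\left(T \right)} = \left(T - 127\right) \left(T - 10\right) = \left(-127 + T\right) \left(-10 + T\right)$)
$447290 + O{\left(-359 \right)} = 447290 + \left(1270 + \left(-359\right)^{2} - -49183\right) = 447290 + \left(1270 + 128881 + 49183\right) = 447290 + 179334 = 626624$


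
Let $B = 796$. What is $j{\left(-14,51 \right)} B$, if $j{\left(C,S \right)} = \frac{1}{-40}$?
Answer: $- \frac{199}{10} \approx -19.9$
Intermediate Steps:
$j{\left(C,S \right)} = - \frac{1}{40}$
$j{\left(-14,51 \right)} B = \left(- \frac{1}{40}\right) 796 = - \frac{199}{10}$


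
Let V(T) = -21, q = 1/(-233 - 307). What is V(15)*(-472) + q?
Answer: 5352479/540 ≈ 9912.0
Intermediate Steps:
q = -1/540 (q = 1/(-540) = -1/540 ≈ -0.0018519)
V(15)*(-472) + q = -21*(-472) - 1/540 = 9912 - 1/540 = 5352479/540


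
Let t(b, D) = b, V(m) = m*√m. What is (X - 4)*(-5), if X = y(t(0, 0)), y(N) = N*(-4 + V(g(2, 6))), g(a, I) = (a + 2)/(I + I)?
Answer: 20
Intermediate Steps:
g(a, I) = (2 + a)/(2*I) (g(a, I) = (2 + a)/((2*I)) = (2 + a)*(1/(2*I)) = (2 + a)/(2*I))
V(m) = m^(3/2)
y(N) = N*(-4 + √3/9) (y(N) = N*(-4 + ((½)*(2 + 2)/6)^(3/2)) = N*(-4 + ((½)*(⅙)*4)^(3/2)) = N*(-4 + (⅓)^(3/2)) = N*(-4 + √3/9))
X = 0 (X = (⅑)*0*(-36 + √3) = 0)
(X - 4)*(-5) = (0 - 4)*(-5) = -4*(-5) = 20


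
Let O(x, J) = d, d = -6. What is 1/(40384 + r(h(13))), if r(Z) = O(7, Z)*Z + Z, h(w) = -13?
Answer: 1/40449 ≈ 2.4722e-5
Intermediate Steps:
O(x, J) = -6
r(Z) = -5*Z (r(Z) = -6*Z + Z = -5*Z)
1/(40384 + r(h(13))) = 1/(40384 - 5*(-13)) = 1/(40384 + 65) = 1/40449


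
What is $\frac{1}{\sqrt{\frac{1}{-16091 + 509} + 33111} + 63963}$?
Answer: $\frac{996671466}{63749581044157} - \frac{7 \sqrt{164067521118}}{63749581044157} \approx 1.559 \cdot 10^{-5}$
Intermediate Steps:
$\frac{1}{\sqrt{\frac{1}{-16091 + 509} + 33111} + 63963} = \frac{1}{\sqrt{\frac{1}{-15582} + 33111} + 63963} = \frac{1}{\sqrt{- \frac{1}{15582} + 33111} + 63963} = \frac{1}{\sqrt{\frac{515935601}{15582}} + 63963} = \frac{1}{\frac{\sqrt{164067521118}}{2226} + 63963} = \frac{1}{63963 + \frac{\sqrt{164067521118}}{2226}}$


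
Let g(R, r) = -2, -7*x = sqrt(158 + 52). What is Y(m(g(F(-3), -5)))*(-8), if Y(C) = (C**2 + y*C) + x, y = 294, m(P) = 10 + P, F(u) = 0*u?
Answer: -19328 + 8*sqrt(210)/7 ≈ -19311.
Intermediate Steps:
F(u) = 0
x = -sqrt(210)/7 (x = -sqrt(158 + 52)/7 = -sqrt(210)/7 ≈ -2.0702)
Y(C) = C**2 + 294*C - sqrt(210)/7 (Y(C) = (C**2 + 294*C) - sqrt(210)/7 = C**2 + 294*C - sqrt(210)/7)
Y(m(g(F(-3), -5)))*(-8) = ((10 - 2)**2 + 294*(10 - 2) - sqrt(210)/7)*(-8) = (8**2 + 294*8 - sqrt(210)/7)*(-8) = (64 + 2352 - sqrt(210)/7)*(-8) = (2416 - sqrt(210)/7)*(-8) = -19328 + 8*sqrt(210)/7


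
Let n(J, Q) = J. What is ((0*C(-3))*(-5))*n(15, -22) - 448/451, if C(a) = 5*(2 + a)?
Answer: -448/451 ≈ -0.99335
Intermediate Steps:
C(a) = 10 + 5*a
((0*C(-3))*(-5))*n(15, -22) - 448/451 = ((0*(10 + 5*(-3)))*(-5))*15 - 448/451 = ((0*(10 - 15))*(-5))*15 - 448*1/451 = ((0*(-5))*(-5))*15 - 448/451 = (0*(-5))*15 - 448/451 = 0*15 - 448/451 = 0 - 448/451 = -448/451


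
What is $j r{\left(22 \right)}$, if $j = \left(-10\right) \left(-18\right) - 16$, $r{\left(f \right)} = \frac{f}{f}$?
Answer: $164$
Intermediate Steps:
$r{\left(f \right)} = 1$
$j = 164$ ($j = 180 - 16 = 164$)
$j r{\left(22 \right)} = 164 \cdot 1 = 164$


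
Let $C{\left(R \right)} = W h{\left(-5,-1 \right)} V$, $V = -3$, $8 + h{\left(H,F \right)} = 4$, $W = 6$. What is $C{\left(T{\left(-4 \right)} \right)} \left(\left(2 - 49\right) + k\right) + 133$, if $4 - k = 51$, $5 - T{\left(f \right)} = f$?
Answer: $-6635$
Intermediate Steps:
$h{\left(H,F \right)} = -4$ ($h{\left(H,F \right)} = -8 + 4 = -4$)
$T{\left(f \right)} = 5 - f$
$k = -47$ ($k = 4 - 51 = -47$)
$C{\left(R \right)} = 72$ ($C{\left(R \right)} = 6 \left(-4\right) \left(-3\right) = \left(-24\right) \left(-3\right) = 72$)
$C{\left(T{\left(-4 \right)} \right)} \left(\left(2 - 49\right) + k\right) + 133 = 72 \left(\left(2 - 49\right) - 47\right) + 133 = 72 \left(-47 - 47\right) + 133 = 72 \left(-94\right) + 133 = -6768 + 133 = -6635$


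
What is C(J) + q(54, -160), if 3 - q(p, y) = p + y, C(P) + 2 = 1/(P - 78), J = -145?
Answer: 23860/223 ≈ 107.00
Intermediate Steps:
C(P) = -2 + 1/(-78 + P) (C(P) = -2 + 1/(P - 78) = -2 + 1/(-78 + P))
q(p, y) = 3 - p - y (q(p, y) = 3 - (p + y) = 3 + (-p - y) = 3 - p - y)
C(J) + q(54, -160) = (157 - 2*(-145))/(-78 - 145) + (3 - 1*54 - 1*(-160)) = (157 + 290)/(-223) + (3 - 54 + 160) = -1/223*447 + 109 = -447/223 + 109 = 23860/223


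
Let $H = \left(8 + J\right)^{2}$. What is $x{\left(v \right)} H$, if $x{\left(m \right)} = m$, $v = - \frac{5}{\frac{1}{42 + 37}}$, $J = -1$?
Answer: $-19355$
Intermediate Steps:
$H = 49$ ($H = \left(8 - 1\right)^{2} = 7^{2} = 49$)
$v = -395$ ($v = - \frac{5}{\frac{1}{79}} = - 5 \frac{1}{\frac{1}{79}} = \left(-5\right) 79 = -395$)
$x{\left(v \right)} H = \left(-395\right) 49 = -19355$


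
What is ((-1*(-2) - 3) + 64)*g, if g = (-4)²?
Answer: 1008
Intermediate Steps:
g = 16
((-1*(-2) - 3) + 64)*g = ((-1*(-2) - 3) + 64)*16 = ((2 - 3) + 64)*16 = (-1 + 64)*16 = 63*16 = 1008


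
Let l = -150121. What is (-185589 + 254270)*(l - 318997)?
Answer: -32219493358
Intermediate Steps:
(-185589 + 254270)*(l - 318997) = (-185589 + 254270)*(-150121 - 318997) = 68681*(-469118) = -32219493358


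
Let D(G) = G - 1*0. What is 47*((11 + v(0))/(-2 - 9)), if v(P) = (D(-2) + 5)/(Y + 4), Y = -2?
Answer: -1175/22 ≈ -53.409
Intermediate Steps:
D(G) = G (D(G) = G + 0 = G)
v(P) = 3/2 (v(P) = (-2 + 5)/(-2 + 4) = 3/2)
47*((11 + v(0))/(-2 - 9)) = 47*((11 + 3/2)/(-2 - 9)) = 47*((25/2)/(-11)) = 47*((25/2)*(-1/11)) = 47*(-25/22) = -1175/22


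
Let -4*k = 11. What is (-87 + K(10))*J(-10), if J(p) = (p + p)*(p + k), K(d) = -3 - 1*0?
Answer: -22950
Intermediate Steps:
K(d) = -3 (K(d) = -3 + 0 = -3)
k = -11/4 (k = -1/4*11 = -11/4 ≈ -2.7500)
J(p) = 2*p*(-11/4 + p) (J(p) = (p + p)*(p - 11/4) = (2*p)*(-11/4 + p) = 2*p*(-11/4 + p))
(-87 + K(10))*J(-10) = (-87 - 3)*((1/2)*(-10)*(-11 + 4*(-10))) = -45*(-10)*(-11 - 40) = -45*(-10)*(-51) = -90*255 = -22950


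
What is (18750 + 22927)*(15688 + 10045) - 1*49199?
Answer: 1072425042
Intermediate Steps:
(18750 + 22927)*(15688 + 10045) - 1*49199 = 41677*25733 - 49199 = 1072474241 - 49199 = 1072425042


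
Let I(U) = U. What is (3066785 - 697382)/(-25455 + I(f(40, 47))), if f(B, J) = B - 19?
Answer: -263267/2826 ≈ -93.159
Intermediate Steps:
f(B, J) = -19 + B
(3066785 - 697382)/(-25455 + I(f(40, 47))) = (3066785 - 697382)/(-25455 + (-19 + 40)) = 2369403/(-25455 + 21) = 2369403/(-25434) = 2369403*(-1/25434) = -263267/2826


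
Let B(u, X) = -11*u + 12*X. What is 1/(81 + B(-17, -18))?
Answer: 1/52 ≈ 0.019231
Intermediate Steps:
1/(81 + B(-17, -18)) = 1/(81 + (-11*(-17) + 12*(-18))) = 1/(81 + (187 - 216)) = 1/(81 - 29) = 1/52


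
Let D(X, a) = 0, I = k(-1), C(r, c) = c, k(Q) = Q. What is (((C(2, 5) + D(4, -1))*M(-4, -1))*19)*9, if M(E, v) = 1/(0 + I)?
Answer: -855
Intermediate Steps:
I = -1
M(E, v) = -1 (M(E, v) = 1/(0 - 1) = 1/(-1) = -1)
(((C(2, 5) + D(4, -1))*M(-4, -1))*19)*9 = (((5 + 0)*(-1))*19)*9 = ((5*(-1))*19)*9 = -5*19*9 = -95*9 = -855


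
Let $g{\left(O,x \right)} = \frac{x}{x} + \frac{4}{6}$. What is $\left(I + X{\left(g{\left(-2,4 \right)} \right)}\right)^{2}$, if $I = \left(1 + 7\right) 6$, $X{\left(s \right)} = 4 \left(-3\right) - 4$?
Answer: $1024$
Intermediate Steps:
$g{\left(O,x \right)} = \frac{5}{3}$ ($g{\left(O,x \right)} = 1 + 4 \cdot \frac{1}{6} = 1 + \frac{2}{3} = \frac{5}{3}$)
$X{\left(s \right)} = -16$ ($X{\left(s \right)} = -12 - 4 = -16$)
$I = 48$ ($I = 8 \cdot 6 = 48$)
$\left(I + X{\left(g{\left(-2,4 \right)} \right)}\right)^{2} = \left(48 - 16\right)^{2} = 32^{2} = 1024$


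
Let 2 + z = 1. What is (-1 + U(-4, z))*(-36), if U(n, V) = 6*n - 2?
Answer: 972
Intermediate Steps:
z = -1 (z = -2 + 1 = -1)
U(n, V) = -2 + 6*n
(-1 + U(-4, z))*(-36) = (-1 + (-2 + 6*(-4)))*(-36) = (-1 + (-2 - 24))*(-36) = (-1 - 26)*(-36) = -27*(-36) = 972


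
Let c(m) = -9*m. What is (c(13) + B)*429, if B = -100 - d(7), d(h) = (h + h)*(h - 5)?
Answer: -105105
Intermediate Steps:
d(h) = 2*h*(-5 + h) (d(h) = (2*h)*(-5 + h) = 2*h*(-5 + h))
B = -128 (B = -100 - 2*7*(-5 + 7) = -100 - 2*7*2 = -100 - 1*28 = -100 - 28 = -128)
(c(13) + B)*429 = (-9*13 - 128)*429 = (-117 - 128)*429 = -245*429 = -105105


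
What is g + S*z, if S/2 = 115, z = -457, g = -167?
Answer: -105277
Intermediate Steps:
S = 230 (S = 2*115 = 230)
g + S*z = -167 + 230*(-457) = -167 - 105110 = -105277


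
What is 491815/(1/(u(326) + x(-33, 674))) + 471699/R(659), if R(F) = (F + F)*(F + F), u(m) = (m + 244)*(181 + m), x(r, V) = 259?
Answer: 247118043544186639/1737124 ≈ 1.4226e+11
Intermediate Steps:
u(m) = (181 + m)*(244 + m) (u(m) = (244 + m)*(181 + m) = (181 + m)*(244 + m))
R(F) = 4*F**2 (R(F) = (2*F)*(2*F) = 4*F**2)
491815/(1/(u(326) + x(-33, 674))) + 471699/R(659) = 491815/(1/((44164 + 326**2 + 425*326) + 259)) + 471699/((4*659**2)) = 491815/(1/((44164 + 106276 + 138550) + 259)) + 471699/((4*434281)) = 491815/(1/(288990 + 259)) + 471699/1737124 = 491815/(1/289249) + 471699*(1/1737124) = 491815/(1/289249) + 471699/1737124 = 491815*289249 + 471699/1737124 = 142256996935 + 471699/1737124 = 247118043544186639/1737124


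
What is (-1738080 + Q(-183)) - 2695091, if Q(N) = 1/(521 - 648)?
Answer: -563012718/127 ≈ -4.4332e+6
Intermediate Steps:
Q(N) = -1/127 (Q(N) = 1/(-127) = -1/127)
(-1738080 + Q(-183)) - 2695091 = (-1738080 - 1/127) - 2695091 = -220736161/127 - 2695091 = -563012718/127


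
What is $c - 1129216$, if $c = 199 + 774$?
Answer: $-1128243$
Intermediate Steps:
$c = 973$
$c - 1129216 = 973 - 1129216 = -1128243$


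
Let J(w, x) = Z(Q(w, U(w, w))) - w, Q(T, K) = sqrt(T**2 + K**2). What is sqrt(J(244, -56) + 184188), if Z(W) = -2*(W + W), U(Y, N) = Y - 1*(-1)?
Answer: 2*sqrt(45986 - sqrt(119561)) ≈ 427.27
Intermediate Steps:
U(Y, N) = 1 + Y (U(Y, N) = Y + 1 = 1 + Y)
Q(T, K) = sqrt(K**2 + T**2)
Z(W) = -4*W
J(w, x) = -w - 4*sqrt(w**2 + (1 + w)**2) (J(w, x) = -4*sqrt((1 + w)**2 + w**2) - w = -4*sqrt(w**2 + (1 + w)**2) - w = -w - 4*sqrt(w**2 + (1 + w)**2))
sqrt(J(244, -56) + 184188) = sqrt((-1*244 - 4*sqrt(244**2 + (1 + 244)**2)) + 184188) = sqrt((-244 - 4*sqrt(59536 + 245**2)) + 184188) = sqrt((-244 - 4*sqrt(59536 + 60025)) + 184188) = sqrt((-244 - 4*sqrt(119561)) + 184188) = sqrt(183944 - 4*sqrt(119561))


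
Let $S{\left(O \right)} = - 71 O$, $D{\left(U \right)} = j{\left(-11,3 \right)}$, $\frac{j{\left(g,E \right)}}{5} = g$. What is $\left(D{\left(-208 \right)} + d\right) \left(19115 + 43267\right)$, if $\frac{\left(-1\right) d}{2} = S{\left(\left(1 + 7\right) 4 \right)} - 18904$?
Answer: $2638571454$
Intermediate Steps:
$j{\left(g,E \right)} = 5 g$
$D{\left(U \right)} = -55$ ($D{\left(U \right)} = 5 \left(-11\right) = -55$)
$d = 42352$ ($d = - 2 \left(- 71 \left(1 + 7\right) 4 - 18904\right) = - 2 \left(- 71 \cdot 8 \cdot 4 - 18904\right) = - 2 \left(\left(-71\right) 32 - 18904\right) = - 2 \left(-2272 - 18904\right) = \left(-2\right) \left(-21176\right) = 42352$)
$\left(D{\left(-208 \right)} + d\right) \left(19115 + 43267\right) = \left(-55 + 42352\right) \left(19115 + 43267\right) = 42297 \cdot 62382 = 2638571454$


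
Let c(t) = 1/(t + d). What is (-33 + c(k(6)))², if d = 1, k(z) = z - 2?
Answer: 26896/25 ≈ 1075.8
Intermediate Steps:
k(z) = -2 + z
c(t) = 1/(1 + t) (c(t) = 1/(t + 1) = 1/(1 + t))
(-33 + c(k(6)))² = (-33 + 1/(1 + (-2 + 6)))² = (-33 + 1/(1 + 4))² = (-33 + 1/5)² = (-33 + ⅕)² = (-164/5)² = 26896/25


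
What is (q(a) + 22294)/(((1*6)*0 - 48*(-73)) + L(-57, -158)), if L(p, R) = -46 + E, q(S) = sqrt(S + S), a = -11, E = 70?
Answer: 11147/1764 + I*sqrt(22)/3528 ≈ 6.3192 + 0.0013295*I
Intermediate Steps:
q(S) = sqrt(2)*sqrt(S) (q(S) = sqrt(2*S) = sqrt(2)*sqrt(S))
L(p, R) = 24 (L(p, R) = -46 + 70 = 24)
(q(a) + 22294)/(((1*6)*0 - 48*(-73)) + L(-57, -158)) = (sqrt(2)*sqrt(-11) + 22294)/(((1*6)*0 - 48*(-73)) + 24) = (sqrt(2)*(I*sqrt(11)) + 22294)/((6*0 + 3504) + 24) = (I*sqrt(22) + 22294)/((0 + 3504) + 24) = (22294 + I*sqrt(22))/(3504 + 24) = (22294 + I*sqrt(22))/3528 = (22294 + I*sqrt(22))*(1/3528) = 11147/1764 + I*sqrt(22)/3528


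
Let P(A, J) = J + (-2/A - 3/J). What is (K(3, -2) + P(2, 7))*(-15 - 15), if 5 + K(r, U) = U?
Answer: 300/7 ≈ 42.857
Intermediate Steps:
K(r, U) = -5 + U
P(A, J) = J - 3/J - 2/A (P(A, J) = J + (-3/J - 2/A) = J - 3/J - 2/A)
(K(3, -2) + P(2, 7))*(-15 - 15) = ((-5 - 2) + (7 - 3/7 - 2/2))*(-15 - 15) = (-7 + (7 - 3*⅐ - 2*½))*(-30) = (-7 + (7 - 3/7 - 1))*(-30) = (-7 + 39/7)*(-30) = -10/7*(-30) = 300/7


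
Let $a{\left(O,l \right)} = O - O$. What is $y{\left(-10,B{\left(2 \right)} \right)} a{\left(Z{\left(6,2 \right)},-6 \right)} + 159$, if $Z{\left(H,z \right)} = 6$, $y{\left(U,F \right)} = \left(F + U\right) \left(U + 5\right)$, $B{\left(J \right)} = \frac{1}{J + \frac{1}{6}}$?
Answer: $159$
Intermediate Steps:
$B{\left(J \right)} = \frac{1}{\frac{1}{6} + J}$ ($B{\left(J \right)} = \frac{1}{J + \frac{1}{6}} = \frac{1}{\frac{1}{6} + J}$)
$y{\left(U,F \right)} = \left(5 + U\right) \left(F + U\right)$ ($y{\left(U,F \right)} = \left(F + U\right) \left(5 + U\right) = \left(5 + U\right) \left(F + U\right)$)
$a{\left(O,l \right)} = 0$
$y{\left(-10,B{\left(2 \right)} \right)} a{\left(Z{\left(6,2 \right)},-6 \right)} + 159 = \left(\left(-10\right)^{2} + 5 \frac{6}{1 + 6 \cdot 2} + 5 \left(-10\right) + \frac{6}{1 + 6 \cdot 2} \left(-10\right)\right) 0 + 159 = \left(100 + 5 \frac{6}{1 + 12} - 50 + \frac{6}{1 + 12} \left(-10\right)\right) 0 + 159 = \left(100 + 5 \cdot \frac{6}{13} - 50 + \frac{6}{13} \left(-10\right)\right) 0 + 159 = \left(100 + \frac{30}{13} - 50 - \frac{60}{13}\right) 0 + 159 = \frac{620}{13} \cdot 0 + 159 = 0 + 159 = 159$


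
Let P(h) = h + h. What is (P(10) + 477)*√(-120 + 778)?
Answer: 497*√658 ≈ 12749.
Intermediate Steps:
P(h) = 2*h
(P(10) + 477)*√(-120 + 778) = (2*10 + 477)*√(-120 + 778) = (20 + 477)*√658 = 497*√658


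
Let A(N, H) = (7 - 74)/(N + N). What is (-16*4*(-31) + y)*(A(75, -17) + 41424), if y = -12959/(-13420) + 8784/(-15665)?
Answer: 172806692391081341/2102243000 ≈ 8.2201e+7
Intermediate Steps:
y = 17024291/42044860 (y = -12959*(-1/13420) + 8784*(-1/15665) = 12959/13420 - 8784/15665 = 17024291/42044860 ≈ 0.40491)
A(N, H) = -67/(2*N) (A(N, H) = -67*1/(2*N) = -67/(2*N))
(-16*4*(-31) + y)*(A(75, -17) + 41424) = (-16*4*(-31) + 17024291/42044860)*(-67/2/75 + 41424) = (-64*(-31) + 17024291/42044860)*(-67/2*1/75 + 41424) = (1984 + 17024291/42044860)*(-67/150 + 41424) = (83434026531/42044860)*(6213533/150) = 172806692391081341/2102243000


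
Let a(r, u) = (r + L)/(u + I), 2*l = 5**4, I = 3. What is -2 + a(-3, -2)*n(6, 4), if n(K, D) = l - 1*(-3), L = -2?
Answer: -3159/2 ≈ -1579.5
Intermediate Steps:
l = 625/2 (l = (1/2)*5**4 = (1/2)*625 = 625/2 ≈ 312.50)
n(K, D) = 631/2 (n(K, D) = 625/2 - 1*(-3) = 625/2 + 3 = 631/2)
a(r, u) = (-2 + r)/(3 + u) (a(r, u) = (r - 2)/(u + 3) = (-2 + r)/(3 + u))
-2 + a(-3, -2)*n(6, 4) = -2 + ((-2 - 3)/(3 - 2))*(631/2) = -2 + (-5/1)*(631/2) = -2 + (1*(-5))*(631/2) = -2 - 5*631/2 = -2 - 3155/2 = -3159/2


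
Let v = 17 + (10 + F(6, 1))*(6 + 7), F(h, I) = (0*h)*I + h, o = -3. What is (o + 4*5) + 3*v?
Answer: 692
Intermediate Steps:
F(h, I) = h (F(h, I) = 0*I + h = 0 + h = h)
v = 225 (v = 17 + (10 + 6)*(6 + 7) = 17 + 16*13 = 17 + 208 = 225)
(o + 4*5) + 3*v = (-3 + 4*5) + 3*225 = (-3 + 20) + 675 = 17 + 675 = 692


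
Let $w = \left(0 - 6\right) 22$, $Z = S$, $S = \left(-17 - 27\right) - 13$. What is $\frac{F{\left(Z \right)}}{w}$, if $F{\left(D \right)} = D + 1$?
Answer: $\frac{14}{33} \approx 0.42424$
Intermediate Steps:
$S = -57$ ($S = -44 - 13 = -57$)
$Z = -57$
$F{\left(D \right)} = 1 + D$
$w = -132$ ($w = \left(-6\right) 22 = -132$)
$\frac{F{\left(Z \right)}}{w} = \frac{1 - 57}{-132} = \left(-56\right) \left(- \frac{1}{132}\right) = \frac{14}{33}$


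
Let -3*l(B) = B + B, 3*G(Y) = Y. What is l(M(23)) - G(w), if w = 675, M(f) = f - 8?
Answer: -235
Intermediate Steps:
M(f) = -8 + f
G(Y) = Y/3
l(B) = -2*B/3 (l(B) = -(B + B)/3 = -2*B/3)
l(M(23)) - G(w) = -2*(-8 + 23)/3 - 675/3 = -⅔*15 - 1*225 = -10 - 225 = -235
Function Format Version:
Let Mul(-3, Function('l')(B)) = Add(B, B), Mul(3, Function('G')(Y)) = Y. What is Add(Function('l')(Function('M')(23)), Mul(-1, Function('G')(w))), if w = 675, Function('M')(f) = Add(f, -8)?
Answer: -235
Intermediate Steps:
Function('M')(f) = Add(-8, f)
Function('G')(Y) = Mul(Rational(1, 3), Y)
Function('l')(B) = Mul(Rational(-2, 3), B) (Function('l')(B) = Mul(Rational(-1, 3), Add(B, B)) = Mul(Rational(-1, 3), Mul(2, B)) = Mul(Rational(-2, 3), B))
Add(Function('l')(Function('M')(23)), Mul(-1, Function('G')(w))) = Add(Mul(Rational(-2, 3), Add(-8, 23)), Mul(-1, Mul(Rational(1, 3), 675))) = Add(Mul(Rational(-2, 3), 15), Mul(-1, 225)) = Add(-10, -225) = -235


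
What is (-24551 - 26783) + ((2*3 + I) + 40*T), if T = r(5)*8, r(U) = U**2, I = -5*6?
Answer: -43358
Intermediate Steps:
I = -30
T = 200 (T = 5**2*8 = 25*8 = 200)
(-24551 - 26783) + ((2*3 + I) + 40*T) = (-24551 - 26783) + ((2*3 - 30) + 40*200) = -51334 + ((6 - 30) + 8000) = -51334 + (-24 + 8000) = -51334 + 7976 = -43358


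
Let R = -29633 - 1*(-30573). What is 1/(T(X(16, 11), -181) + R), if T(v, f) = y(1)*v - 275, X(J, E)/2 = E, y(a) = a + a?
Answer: 1/709 ≈ 0.0014104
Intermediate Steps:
R = 940 (R = -29633 + 30573 = 940)
y(a) = 2*a
X(J, E) = 2*E
T(v, f) = -275 + 2*v (T(v, f) = (2*1)*v - 275 = 2*v - 275 = -275 + 2*v)
1/(T(X(16, 11), -181) + R) = 1/((-275 + 2*(2*11)) + 940) = 1/((-275 + 2*22) + 940) = 1/((-275 + 44) + 940) = 1/(-231 + 940) = 1/709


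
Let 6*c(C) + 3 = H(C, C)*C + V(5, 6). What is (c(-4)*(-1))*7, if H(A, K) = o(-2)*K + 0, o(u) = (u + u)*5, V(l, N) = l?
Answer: 371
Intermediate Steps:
o(u) = 10*u (o(u) = (2*u)*5 = 10*u)
H(A, K) = -20*K (H(A, K) = (10*(-2))*K + 0 = -20*K + 0 = -20*K)
c(C) = 1/3 - 10*C**2/3 (c(C) = -1/2 + ((-20*C)*C + 5)/6 = -1/2 + (-20*C**2 + 5)/6 = -1/2 + (5 - 20*C**2)/6 = -1/2 + (5/6 - 10*C**2/3) = 1/3 - 10*C**2/3)
(c(-4)*(-1))*7 = ((1/3 - 10/3*(-4)**2)*(-1))*7 = ((1/3 - 10/3*16)*(-1))*7 = ((1/3 - 160/3)*(-1))*7 = -53*(-1)*7 = 53*7 = 371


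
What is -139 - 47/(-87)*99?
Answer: -2480/29 ≈ -85.517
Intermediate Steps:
-139 - 47/(-87)*99 = -139 - 47*(-1/87)*99 = -139 + (47/87)*99 = -139 + 1551/29 = -2480/29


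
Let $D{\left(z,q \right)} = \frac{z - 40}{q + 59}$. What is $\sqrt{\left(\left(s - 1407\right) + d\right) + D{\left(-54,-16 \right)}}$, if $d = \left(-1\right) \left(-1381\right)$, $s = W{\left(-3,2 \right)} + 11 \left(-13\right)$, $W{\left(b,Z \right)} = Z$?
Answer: $\frac{5 i \sqrt{12513}}{43} \approx 13.007 i$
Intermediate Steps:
$D{\left(z,q \right)} = \frac{-40 + z}{59 + q}$
$s = -141$ ($s = 2 + 11 \left(-13\right) = 2 - 143 = -141$)
$d = 1381$
$\sqrt{\left(\left(s - 1407\right) + d\right) + D{\left(-54,-16 \right)}} = \sqrt{\left(\left(-141 - 1407\right) + 1381\right) + \frac{-40 - 54}{59 - 16}} = \sqrt{\left(-1548 + 1381\right) + \frac{1}{43} \left(-94\right)} = \sqrt{-167 + \frac{1}{43} \left(-94\right)} = \sqrt{-167 - \frac{94}{43}} = \sqrt{- \frac{7275}{43}} = \frac{5 i \sqrt{12513}}{43}$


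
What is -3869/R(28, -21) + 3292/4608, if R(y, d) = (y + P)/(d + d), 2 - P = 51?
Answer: -8913353/1152 ≈ -7737.3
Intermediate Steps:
P = -49 (P = 2 - 1*51 = 2 - 51 = -49)
R(y, d) = (-49 + y)/(2*d) (R(y, d) = (y - 49)/(d + d) = (-49 + y)/((2*d)) = (-49 + y)*(1/(2*d)) = (-49 + y)/(2*d))
-3869/R(28, -21) + 3292/4608 = -3869*(-42/(-49 + 28)) + 3292/4608 = -3869/((½)*(-1/21)*(-21)) + 3292*(1/4608) = -3869/½ + 823/1152 = -3869*2 + 823/1152 = -7738 + 823/1152 = -8913353/1152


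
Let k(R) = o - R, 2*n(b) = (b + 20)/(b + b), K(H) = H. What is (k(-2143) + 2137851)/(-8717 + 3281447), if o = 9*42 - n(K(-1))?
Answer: 8561507/13090920 ≈ 0.65400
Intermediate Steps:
n(b) = (20 + b)/(4*b) (n(b) = ((b + 20)/(b + b))/2 = ((20 + b)/((2*b)))/2 = ((20 + b)*(1/(2*b)))/2 = ((20 + b)/(2*b))/2 = (20 + b)/(4*b))
o = 1531/4 (o = 9*42 - (20 - 1)/(4*(-1)) = 378 - (-1)*19/4 = 378 - 1*(-19/4) = 378 + 19/4 = 1531/4 ≈ 382.75)
k(R) = 1531/4 - R
(k(-2143) + 2137851)/(-8717 + 3281447) = ((1531/4 - 1*(-2143)) + 2137851)/(-8717 + 3281447) = ((1531/4 + 2143) + 2137851)/3272730 = (10103/4 + 2137851)*(1/3272730) = (8561507/4)*(1/3272730) = 8561507/13090920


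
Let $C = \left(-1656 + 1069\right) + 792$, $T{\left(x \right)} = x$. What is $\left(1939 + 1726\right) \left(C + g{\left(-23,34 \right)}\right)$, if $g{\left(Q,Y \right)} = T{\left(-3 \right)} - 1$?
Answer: $736665$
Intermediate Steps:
$g{\left(Q,Y \right)} = -4$ ($g{\left(Q,Y \right)} = -3 - 1 = -4$)
$C = 205$ ($C = -587 + 792 = 205$)
$\left(1939 + 1726\right) \left(C + g{\left(-23,34 \right)}\right) = \left(1939 + 1726\right) \left(205 - 4\right) = 3665 \cdot 201 = 736665$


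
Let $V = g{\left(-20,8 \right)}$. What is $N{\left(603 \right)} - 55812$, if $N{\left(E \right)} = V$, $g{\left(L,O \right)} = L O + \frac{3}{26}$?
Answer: $- \frac{1455269}{26} \approx -55972.0$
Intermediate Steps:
$g{\left(L,O \right)} = \frac{3}{26} + L O$ ($g{\left(L,O \right)} = L O + 3 \cdot \frac{1}{26} = L O + \frac{3}{26} = \frac{3}{26} + L O$)
$V = - \frac{4157}{26}$ ($V = \frac{3}{26} - 160 = - \frac{4157}{26} \approx -159.88$)
$N{\left(E \right)} = - \frac{4157}{26}$
$N{\left(603 \right)} - 55812 = - \frac{4157}{26} - 55812 = - \frac{1455269}{26}$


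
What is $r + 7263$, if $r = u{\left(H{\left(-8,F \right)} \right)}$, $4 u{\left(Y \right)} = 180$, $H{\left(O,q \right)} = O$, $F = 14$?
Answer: $7308$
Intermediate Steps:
$u{\left(Y \right)} = 45$ ($u{\left(Y \right)} = \frac{1}{4} \cdot 180 = 45$)
$r = 45$
$r + 7263 = 45 + 7263 = 7308$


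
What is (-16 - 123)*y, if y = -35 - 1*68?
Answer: 14317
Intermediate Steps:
y = -103 (y = -35 - 68 = -103)
(-16 - 123)*y = (-16 - 123)*(-103) = -139*(-103) = 14317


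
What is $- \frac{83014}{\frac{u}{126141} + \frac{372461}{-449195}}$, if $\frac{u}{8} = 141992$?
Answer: $- \frac{4703731505775930}{463274168519} \approx -10153.0$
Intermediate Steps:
$u = 1135936$ ($u = 8 \cdot 141992 = 1135936$)
$- \frac{83014}{\frac{u}{126141} + \frac{372461}{-449195}} = - \frac{83014}{\frac{1135936}{126141} + \frac{372461}{-449195}} = - \frac{83014}{1135936 \cdot \frac{1}{126141} + 372461 \left(- \frac{1}{449195}\right)} = - \frac{83014}{\frac{1135936}{126141} - \frac{372461}{449195}} = - \frac{83014}{\frac{463274168519}{56661906495}} = \left(-83014\right) \frac{56661906495}{463274168519} = - \frac{4703731505775930}{463274168519}$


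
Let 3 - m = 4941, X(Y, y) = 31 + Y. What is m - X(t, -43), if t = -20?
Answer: -4949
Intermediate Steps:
m = -4938 (m = 3 - 1*4941 = 3 - 4941 = -4938)
m - X(t, -43) = -4938 - (31 - 20) = -4938 - 1*11 = -4938 - 11 = -4949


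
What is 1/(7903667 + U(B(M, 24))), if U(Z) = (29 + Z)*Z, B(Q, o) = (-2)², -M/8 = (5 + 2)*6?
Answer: 1/7903799 ≈ 1.2652e-7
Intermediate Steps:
M = -336 (M = -8*(5 + 2)*6 = -56*6 = -8*42 = -336)
B(Q, o) = 4
U(Z) = Z*(29 + Z)
1/(7903667 + U(B(M, 24))) = 1/(7903667 + 4*(29 + 4)) = 1/(7903667 + 4*33) = 1/(7903667 + 132) = 1/7903799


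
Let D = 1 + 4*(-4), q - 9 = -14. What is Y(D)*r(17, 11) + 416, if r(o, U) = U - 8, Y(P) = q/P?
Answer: 417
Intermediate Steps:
q = -5 (q = 9 - 14 = -5)
D = -15 (D = 1 - 16 = -15)
Y(P) = -5/P
r(o, U) = -8 + U
Y(D)*r(17, 11) + 416 = (-5/(-15))*(-8 + 11) + 416 = -5*(-1/15)*3 + 416 = (⅓)*3 + 416 = 1 + 416 = 417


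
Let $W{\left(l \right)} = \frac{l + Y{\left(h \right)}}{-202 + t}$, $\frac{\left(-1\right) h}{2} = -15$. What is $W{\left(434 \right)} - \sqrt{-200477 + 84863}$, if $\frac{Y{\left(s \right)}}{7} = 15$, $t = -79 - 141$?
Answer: $- \frac{539}{422} - 3 i \sqrt{12846} \approx -1.2773 - 340.02 i$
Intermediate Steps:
$h = 30$ ($h = \left(-2\right) \left(-15\right) = 30$)
$t = -220$
$Y{\left(s \right)} = 105$ ($Y{\left(s \right)} = 7 \cdot 15 = 105$)
$W{\left(l \right)} = - \frac{105}{422} - \frac{l}{422}$ ($W{\left(l \right)} = \frac{l + 105}{-202 - 220} = \frac{105 + l}{-422} = \left(105 + l\right) \left(- \frac{1}{422}\right) = - \frac{105}{422} - \frac{l}{422}$)
$W{\left(434 \right)} - \sqrt{-200477 + 84863} = \left(- \frac{105}{422} - \frac{217}{211}\right) - \sqrt{-200477 + 84863} = \left(- \frac{105}{422} - \frac{217}{211}\right) - \sqrt{-115614} = - \frac{539}{422} - 3 i \sqrt{12846}$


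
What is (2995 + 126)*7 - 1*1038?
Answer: 20809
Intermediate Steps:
(2995 + 126)*7 - 1*1038 = 3121*7 - 1038 = 21847 - 1038 = 20809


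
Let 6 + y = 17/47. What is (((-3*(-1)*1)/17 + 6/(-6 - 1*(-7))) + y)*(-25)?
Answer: -10750/799 ≈ -13.454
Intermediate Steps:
y = -265/47 (y = -6 + 17/47 = -265/47 ≈ -5.6383)
(((-3*(-1)*1)/17 + 6/(-6 - 1*(-7))) + y)*(-25) = (((-3*(-1)*1)/17 + 6/(-6 - 1*(-7))) - 265/47)*(-25) = (((3*1)*(1/17) + 6/(-6 + 7)) - 265/47)*(-25) = ((3*(1/17) + 6/1) - 265/47)*(-25) = ((3/17 + 6*1) - 265/47)*(-25) = ((3/17 + 6) - 265/47)*(-25) = (105/17 - 265/47)*(-25) = (430/799)*(-25) = -10750/799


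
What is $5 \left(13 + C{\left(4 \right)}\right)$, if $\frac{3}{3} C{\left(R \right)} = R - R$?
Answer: $65$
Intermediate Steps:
$C{\left(R \right)} = 0$ ($C{\left(R \right)} = R - R = 0$)
$5 \left(13 + C{\left(4 \right)}\right) = 5 \left(13 + 0\right) = 5 \cdot 13 = 65$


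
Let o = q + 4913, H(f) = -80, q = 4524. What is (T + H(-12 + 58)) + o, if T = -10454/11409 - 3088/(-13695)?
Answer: 487296090499/52082085 ≈ 9356.3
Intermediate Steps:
o = 9437 (o = 4524 + 4913 = 9437)
T = -35978846/52082085 (T = -10454*1/11409 - 3088*(-1/13695) = -10454/11409 + 3088/13695 = -35978846/52082085 ≈ -0.69081)
(T + H(-12 + 58)) + o = (-35978846/52082085 - 80) + 9437 = -4202545646/52082085 + 9437 = 487296090499/52082085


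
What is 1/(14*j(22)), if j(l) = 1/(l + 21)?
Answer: 43/14 ≈ 3.0714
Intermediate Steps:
j(l) = 1/(21 + l)
1/(14*j(22)) = 1/(14/(21 + 22)) = 1/(14/43) = 43/14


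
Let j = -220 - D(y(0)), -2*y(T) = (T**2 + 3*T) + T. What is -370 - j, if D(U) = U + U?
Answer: -150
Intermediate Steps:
y(T) = -2*T - T**2/2 (y(T) = -((T**2 + 3*T) + T)/2 = -(T**2 + 4*T)/2 = -2*T - T**2/2)
D(U) = 2*U
j = -220 (j = -220 - 2*(-1/2*0*(4 + 0)) = -220 - 2*(-1/2*0*4) = -220 - 2*0 = -220 - 1*0 = -220 + 0 = -220)
-370 - j = -370 - 1*(-220) = -370 + 220 = -150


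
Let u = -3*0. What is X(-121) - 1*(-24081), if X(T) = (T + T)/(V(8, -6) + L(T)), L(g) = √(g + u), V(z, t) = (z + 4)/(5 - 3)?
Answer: 3779265/157 + 2662*I/157 ≈ 24072.0 + 16.955*I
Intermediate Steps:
u = 0
V(z, t) = 2 + z/2 (V(z, t) = (4 + z)/2 = (4 + z)*(½) = 2 + z/2)
L(g) = √g (L(g) = √(g + 0) = √g)
X(T) = 2*T/(6 + √T) (X(T) = (T + T)/((2 + (½)*8) + √T) = (2*T)/((2 + 4) + √T) = (2*T)/(6 + √T) = 2*T/(6 + √T))
X(-121) - 1*(-24081) = 2*(-121)/(6 + √(-121)) - 1*(-24081) = 2*(-121)/(6 + 11*I) + 24081 = 2*(-121)*((6 - 11*I)/157) + 24081 = (-1452/157 + 2662*I/157) + 24081 = 3779265/157 + 2662*I/157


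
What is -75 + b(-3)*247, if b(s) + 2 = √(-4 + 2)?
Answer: -569 + 247*I*√2 ≈ -569.0 + 349.31*I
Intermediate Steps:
b(s) = -2 + I*√2 (b(s) = -2 + √(-4 + 2) = -2 + √(-2) = -2 + I*√2)
-75 + b(-3)*247 = -75 + (-2 + I*√2)*247 = -75 + (-494 + 247*I*√2) = -569 + 247*I*√2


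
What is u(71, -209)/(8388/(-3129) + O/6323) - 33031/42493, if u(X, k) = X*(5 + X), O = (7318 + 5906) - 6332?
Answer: -378125828063001/111445881184 ≈ -3392.9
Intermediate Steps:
O = 6892 (O = 13224 - 6332 = 6892)
u(71, -209)/(8388/(-3129) + O/6323) - 33031/42493 = (71*(5 + 71))/(8388/(-3129) + 6892/6323) - 33031/42493 = (71*76)/(8388*(-1/3129) + 6892*(1/6323)) - 33031*1/42493 = 5396/(-2796/1043 + 6892/6323) - 33031/42493 = 5396/(-10490752/6594889) - 33031/42493 = 5396*(-6594889/10490752) - 33031/42493 = -8896505261/2622688 - 33031/42493 = -378125828063001/111445881184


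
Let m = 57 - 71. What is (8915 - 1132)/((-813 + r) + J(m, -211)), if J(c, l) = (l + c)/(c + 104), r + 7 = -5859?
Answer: -15566/13363 ≈ -1.1649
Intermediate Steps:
r = -5866 (r = -7 - 5859 = -5866)
m = -14
J(c, l) = (c + l)/(104 + c)
(8915 - 1132)/((-813 + r) + J(m, -211)) = (8915 - 1132)/((-813 - 5866) + (-14 - 211)/(104 - 14)) = 7783/(-6679 - 225/90) = 7783/(-6679 + (1/90)*(-225)) = 7783/(-6679 - 5/2) = 7783/(-13363/2) = 7783*(-2/13363) = -15566/13363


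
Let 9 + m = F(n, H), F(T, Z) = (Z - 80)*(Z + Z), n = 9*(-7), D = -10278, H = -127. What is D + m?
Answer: 42291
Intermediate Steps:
n = -63
F(T, Z) = 2*Z*(-80 + Z) (F(T, Z) = (-80 + Z)*(2*Z) = 2*Z*(-80 + Z))
m = 52569 (m = -9 + 2*(-127)*(-80 - 127) = -9 + 2*(-127)*(-207) = -9 + 52578 = 52569)
D + m = -10278 + 52569 = 42291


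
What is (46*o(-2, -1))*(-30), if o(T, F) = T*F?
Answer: -2760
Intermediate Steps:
o(T, F) = F*T
(46*o(-2, -1))*(-30) = (46*(-1*(-2)))*(-30) = (46*2)*(-30) = 92*(-30) = -2760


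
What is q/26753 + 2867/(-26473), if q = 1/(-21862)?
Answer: -1676834031035/15483371678678 ≈ -0.10830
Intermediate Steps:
q = -1/21862 ≈ -4.5741e-5
q/26753 + 2867/(-26473) = -1/21862/26753 + 2867/(-26473) = -1/21862*1/26753 + 2867*(-1/26473) = -1/584874086 - 2867/26473 = -1676834031035/15483371678678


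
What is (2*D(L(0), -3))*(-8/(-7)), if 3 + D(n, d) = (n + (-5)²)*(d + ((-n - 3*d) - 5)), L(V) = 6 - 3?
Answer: -944/7 ≈ -134.86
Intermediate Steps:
L(V) = 3
D(n, d) = -3 + (25 + n)*(-5 - n - 2*d) (D(n, d) = -3 + (n + (-5)²)*(d + ((-n - 3*d) - 5)) = -3 + (n + 25)*(d + (-5 - n - 3*d)) = -3 + (25 + n)*(-5 - n - 2*d))
(2*D(L(0), -3))*(-8/(-7)) = (2*(-128 - 1*3² - 50*(-3) - 30*3 - 2*(-3)*3))*(-8/(-7)) = (2*(-128 - 1*9 + 150 - 90 + 18))*(-8*(-⅐)) = (2*(-128 - 9 + 150 - 90 + 18))*(8/7) = (2*(-59))*(8/7) = -118*8/7 = -944/7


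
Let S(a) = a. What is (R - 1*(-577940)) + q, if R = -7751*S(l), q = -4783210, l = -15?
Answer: -4089005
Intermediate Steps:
R = 116265 (R = -7751*(-15) = 116265)
(R - 1*(-577940)) + q = (116265 - 1*(-577940)) - 4783210 = (116265 + 577940) - 4783210 = 694205 - 4783210 = -4089005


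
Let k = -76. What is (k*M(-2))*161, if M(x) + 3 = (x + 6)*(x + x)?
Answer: 232484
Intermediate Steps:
M(x) = -3 + 2*x*(6 + x) (M(x) = -3 + (x + 6)*(x + x) = -3 + (6 + x)*(2*x) = -3 + 2*x*(6 + x))
(k*M(-2))*161 = -76*(-3 + 2*(-2)**2 + 12*(-2))*161 = -76*(-3 + 2*4 - 24)*161 = -76*(-3 + 8 - 24)*161 = -76*(-19)*161 = 1444*161 = 232484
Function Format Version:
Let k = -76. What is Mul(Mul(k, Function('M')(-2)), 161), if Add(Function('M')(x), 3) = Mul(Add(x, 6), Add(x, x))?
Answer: 232484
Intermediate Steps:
Function('M')(x) = Add(-3, Mul(2, x, Add(6, x))) (Function('M')(x) = Add(-3, Mul(Add(x, 6), Add(x, x))) = Add(-3, Mul(Add(6, x), Mul(2, x))) = Add(-3, Mul(2, x, Add(6, x))))
Mul(Mul(k, Function('M')(-2)), 161) = Mul(Mul(-76, Add(-3, Mul(2, Pow(-2, 2)), Mul(12, -2))), 161) = Mul(Mul(-76, Add(-3, Mul(2, 4), -24)), 161) = Mul(Mul(-76, Add(-3, 8, -24)), 161) = Mul(Mul(-76, -19), 161) = Mul(1444, 161) = 232484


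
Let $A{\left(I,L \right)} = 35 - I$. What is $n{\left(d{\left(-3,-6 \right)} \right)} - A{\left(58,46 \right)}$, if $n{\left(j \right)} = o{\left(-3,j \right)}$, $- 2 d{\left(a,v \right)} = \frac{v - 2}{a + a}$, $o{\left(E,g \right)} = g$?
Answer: $\frac{67}{3} \approx 22.333$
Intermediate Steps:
$d{\left(a,v \right)} = - \frac{-2 + v}{4 a}$ ($d{\left(a,v \right)} = - \frac{\left(v - 2\right) \frac{1}{a + a}}{2} = - \frac{\left(-2 + v\right) \frac{1}{2 a}}{2} = - \frac{\frac{1}{2} \frac{1}{a} \left(-2 + v\right)}{2} = - \frac{-2 + v}{4 a}$)
$n{\left(j \right)} = j$
$n{\left(d{\left(-3,-6 \right)} \right)} - A{\left(58,46 \right)} = \frac{2 - -6}{4 \left(-3\right)} - \left(35 - 58\right) = \frac{1}{4} \left(- \frac{1}{3}\right) \left(2 + 6\right) - \left(35 - 58\right) = \frac{1}{4} \left(- \frac{1}{3}\right) 8 - -23 = - \frac{2}{3} + 23 = \frac{67}{3}$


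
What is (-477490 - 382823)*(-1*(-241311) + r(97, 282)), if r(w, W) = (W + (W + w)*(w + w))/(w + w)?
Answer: -20169239054223/97 ≈ -2.0793e+11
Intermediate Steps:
r(w, W) = (W + 2*w*(W + w))/(2*w) (r(w, W) = (W + (W + w)*(2*w))/((2*w)) = (W + 2*w*(W + w))*(1/(2*w)) = (W + 2*w*(W + w))/(2*w))
(-477490 - 382823)*(-1*(-241311) + r(97, 282)) = (-477490 - 382823)*(-1*(-241311) + (282 + 97 + (½)*282/97)) = -860313*(241311 + (282 + 97 + (½)*282*(1/97))) = -860313*(241311 + (282 + 97 + 141/97)) = -860313*(241311 + 36904/97) = -860313*23444071/97 = -20169239054223/97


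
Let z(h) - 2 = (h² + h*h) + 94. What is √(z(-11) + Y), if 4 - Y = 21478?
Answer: 4*I*√1321 ≈ 145.38*I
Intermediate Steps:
Y = -21474 (Y = 4 - 1*21478 = 4 - 21478 = -21474)
z(h) = 96 + 2*h² (z(h) = 2 + ((h² + h*h) + 94) = 2 + ((h² + h²) + 94) = 2 + (2*h² + 94) = 2 + (94 + 2*h²) = 96 + 2*h²)
√(z(-11) + Y) = √((96 + 2*(-11)²) - 21474) = √((96 + 2*121) - 21474) = √((96 + 242) - 21474) = √(338 - 21474) = √(-21136) = 4*I*√1321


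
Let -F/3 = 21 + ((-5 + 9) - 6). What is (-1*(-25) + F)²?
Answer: 1024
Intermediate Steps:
F = -57 (F = -3*(21 + ((-5 + 9) - 6)) = -3*(21 + (4 - 6)) = -3*(21 - 2) = -3*19 = -57)
(-1*(-25) + F)² = (-1*(-25) - 57)² = (25 - 57)² = (-32)² = 1024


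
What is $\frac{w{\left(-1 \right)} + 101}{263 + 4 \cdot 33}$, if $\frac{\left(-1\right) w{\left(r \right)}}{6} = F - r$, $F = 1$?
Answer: $\frac{89}{395} \approx 0.22532$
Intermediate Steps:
$w{\left(r \right)} = -6 + 6 r$ ($w{\left(r \right)} = - 6 \left(1 - r\right) = -6 + 6 r$)
$\frac{w{\left(-1 \right)} + 101}{263 + 4 \cdot 33} = \frac{\left(-6 + 6 \left(-1\right)\right) + 101}{263 + 4 \cdot 33} = \frac{\left(-6 - 6\right) + 101}{263 + 132} = \frac{-12 + 101}{395} = 89 \cdot \frac{1}{395} = \frac{89}{395}$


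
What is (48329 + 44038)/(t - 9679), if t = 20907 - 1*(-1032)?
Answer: 92367/12260 ≈ 7.5340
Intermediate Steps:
t = 21939 (t = 20907 + 1032 = 21939)
(48329 + 44038)/(t - 9679) = (48329 + 44038)/(21939 - 9679) = 92367/12260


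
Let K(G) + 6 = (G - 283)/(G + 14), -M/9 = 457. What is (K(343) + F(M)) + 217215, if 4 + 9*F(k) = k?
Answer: 232141096/1071 ≈ 2.1675e+5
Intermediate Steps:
M = -4113 (M = -9*457 = -4113)
F(k) = -4/9 + k/9
K(G) = -6 + (-283 + G)/(14 + G) (K(G) = -6 + (G - 283)/(G + 14) = -6 + (-283 + G)/(14 + G))
(K(343) + F(M)) + 217215 = ((-367 - 5*343)/(14 + 343) + (-4/9 + (1/9)*(-4113))) + 217215 = ((-367 - 1715)/357 + (-4/9 - 457)) + 217215 = ((1/357)*(-2082) - 4117/9) + 217215 = (-694/119 - 4117/9) + 217215 = -496169/1071 + 217215 = 232141096/1071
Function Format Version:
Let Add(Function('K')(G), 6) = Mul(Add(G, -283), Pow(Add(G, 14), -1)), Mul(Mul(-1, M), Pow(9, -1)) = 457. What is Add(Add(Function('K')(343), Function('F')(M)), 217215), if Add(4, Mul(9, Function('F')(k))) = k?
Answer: Rational(232141096, 1071) ≈ 2.1675e+5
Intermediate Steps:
M = -4113 (M = Mul(-9, 457) = -4113)
Function('F')(k) = Add(Rational(-4, 9), Mul(Rational(1, 9), k))
Function('K')(G) = Add(-6, Mul(Pow(Add(14, G), -1), Add(-283, G))) (Function('K')(G) = Add(-6, Mul(Add(G, -283), Pow(Add(G, 14), -1))) = Add(-6, Mul(Add(-283, G), Pow(Add(14, G), -1))) = Add(-6, Mul(Pow(Add(14, G), -1), Add(-283, G))))
Add(Add(Function('K')(343), Function('F')(M)), 217215) = Add(Add(Mul(Pow(Add(14, 343), -1), Add(-367, Mul(-5, 343))), Add(Rational(-4, 9), Mul(Rational(1, 9), -4113))), 217215) = Add(Add(Mul(Pow(357, -1), Add(-367, -1715)), Add(Rational(-4, 9), -457)), 217215) = Add(Add(Mul(Rational(1, 357), -2082), Rational(-4117, 9)), 217215) = Add(Add(Rational(-694, 119), Rational(-4117, 9)), 217215) = Add(Rational(-496169, 1071), 217215) = Rational(232141096, 1071)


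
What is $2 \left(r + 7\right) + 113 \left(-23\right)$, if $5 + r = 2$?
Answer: $-2591$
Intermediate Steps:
$r = -3$ ($r = -5 + 2 = -3$)
$2 \left(r + 7\right) + 113 \left(-23\right) = 2 \left(-3 + 7\right) + 113 \left(-23\right) = 2 \cdot 4 - 2599 = 8 - 2599 = -2591$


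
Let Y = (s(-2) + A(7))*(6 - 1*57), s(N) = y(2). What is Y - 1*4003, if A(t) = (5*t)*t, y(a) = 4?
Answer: -16702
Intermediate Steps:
s(N) = 4
A(t) = 5*t**2
Y = -12699 (Y = (4 + 5*7**2)*(6 - 1*57) = (4 + 5*49)*(6 - 57) = (4 + 245)*(-51) = 249*(-51) = -12699)
Y - 1*4003 = -12699 - 1*4003 = -12699 - 4003 = -16702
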